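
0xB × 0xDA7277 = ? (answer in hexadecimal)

0x962EB1D

Multiply each base-16 digit by 11, carrying:
  7×11 = 77 → write D carry 4
  7×11+4 = 81 → write 1 carry 5
  2×11+5 = 27 → write B carry 1
  7×11+1 = 78 → write E carry 4
  A×11+4 = 114 → write 2 carry 7
  D×11+7 = 150 → write 6 carry 9
  remaining carry: 9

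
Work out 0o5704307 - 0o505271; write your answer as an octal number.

0o5177016

Subtract column by column in base 8:
  7-1 → 6
  0-7 → 1 (borrow)
  3-2-1 → 0
  4-5 → 7 (borrow)
  0-0-1 → 7 (borrow)
  7-5-1 → 1
  5-0 → 5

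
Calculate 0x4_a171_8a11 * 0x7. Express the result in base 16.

0x206a1ac677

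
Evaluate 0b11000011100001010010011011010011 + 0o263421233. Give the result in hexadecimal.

0xC653496E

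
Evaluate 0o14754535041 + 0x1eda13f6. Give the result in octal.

0o20643147027

0x1eda13f6 = 0o3666411766 in octal.
Add column by column in base 8, right to left:
  1+6 = 7
  4+6 = 2 carry 1
  0+7+1 = 0 carry 1
  5+1+1 = 7
  3+1 = 4
  5+4 = 1 carry 1
  4+6+1 = 3 carry 1
  5+6+1 = 4 carry 1
  7+6+1 = 6 carry 1
  4+3+1 = 0 carry 1
  1+0+1 = 2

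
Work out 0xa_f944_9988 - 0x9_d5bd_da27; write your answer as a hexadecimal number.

0x12386bf61

Subtract column by column in base 16:
  8-7 → 1
  8-2 → 6
  9-a → f (borrow)
  9-d-1 → b (borrow)
  4-d-1 → 6 (borrow)
  4-b-1 → 8 (borrow)
  9-5-1 → 3
  f-d → 2
  a-9 → 1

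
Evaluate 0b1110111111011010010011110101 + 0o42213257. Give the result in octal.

0o1741535644

0b1110111111011010010011110101 = 0o1677322365 in octal.
Add column by column in base 8, right to left:
  5+7 = 4 carry 1
  6+5+1 = 4 carry 1
  3+2+1 = 6
  2+3 = 5
  2+1 = 3
  3+2 = 5
  7+2 = 1 carry 1
  7+4+1 = 4 carry 1
  6+0+1 = 7
  1+0 = 1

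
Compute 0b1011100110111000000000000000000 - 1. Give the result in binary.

The trailing 18 digits are 0, so subtracting 1 borrows through: they become 1 and the next digit up decrements.

0b1011100110110111111111111111111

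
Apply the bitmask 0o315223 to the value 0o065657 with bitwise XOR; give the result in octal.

0o370474

XOR each oct digit independently (no carries):
  0^3=3, 6^1=7, 5^5=0, 6^2=4, 5^2=7, 7^3=4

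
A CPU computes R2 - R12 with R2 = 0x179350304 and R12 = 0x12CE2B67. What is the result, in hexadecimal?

Subtract column by column in base 16:
  4-7 → D (borrow)
  0-6-1 → 9 (borrow)
  3-B-1 → 7 (borrow)
  0-2-1 → D (borrow)
  5-E-1 → 6 (borrow)
  3-C-1 → 6 (borrow)
  9-2-1 → 6
  7-1 → 6
  1-0 → 1

0x16666D79D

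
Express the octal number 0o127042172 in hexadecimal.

Each octal digit is 3 bits: 1=001 2=010 7=111 0=000 4=100 2=010 1=001 7=111 2=010.
Group the bits into nibbles: 0001 0101 1100 0100 0100 0111 1010 → 15C447A.

0x15C447A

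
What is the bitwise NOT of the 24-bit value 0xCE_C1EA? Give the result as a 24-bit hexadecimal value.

0x313E15

Each hex digit d becomes F−d:
  C→3, E→1, C→3, 1→E, E→1, A→5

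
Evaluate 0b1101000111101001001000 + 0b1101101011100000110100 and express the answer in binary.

0b11010110011001001111100

Add column by column in base 2, right to left:
  0+0 = 0
  0+0 = 0
  0+1 = 1
  1+0 = 1
  0+1 = 1
  0+1 = 1
  1+0 = 1
  0+0 = 0
  0+0 = 0
  1+0 = 1
  0+0 = 0
  1+1 = 0 carry 1
  1+1+1 = 1 carry 1
  1+1+1 = 1 carry 1
  1+0+1 = 0 carry 1
  0+1+1 = 0 carry 1
  0+0+1 = 1
  0+1 = 1
  1+1 = 0 carry 1
  0+0+1 = 1
  1+1 = 0 carry 1
  1+1+1 = 1 carry 1
  final carry 1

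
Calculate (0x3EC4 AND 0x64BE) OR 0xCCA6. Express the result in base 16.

0x3EC4 AND 0x64BE = 0x2484.
Then OR with 0xCCA6.

0xECA6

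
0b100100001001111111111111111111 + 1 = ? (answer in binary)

0b100100001010000000000000000000

The trailing 19 digits are 1 (max in base 2), so adding 1 cascades: they roll to 0 and the next digit up increments.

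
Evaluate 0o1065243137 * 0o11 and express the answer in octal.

0o11737674527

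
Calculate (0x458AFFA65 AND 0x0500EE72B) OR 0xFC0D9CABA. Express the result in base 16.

0x458AFFA65 AND 0x0500EE72B = 0x0500EE221.
Then OR with 0xFC0D9CABA.

0xFD0DFEABB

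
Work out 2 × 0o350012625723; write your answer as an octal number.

0o720025453646

Multiply each base-8 digit by 2, carrying:
  3×2 = 6 → write 6
  2×2 = 4 → write 4
  7×2 = 14 → write 6 carry 1
  5×2+1 = 11 → write 3 carry 1
  2×2+1 = 5 → write 5
  6×2 = 12 → write 4 carry 1
  2×2+1 = 5 → write 5
  1×2 = 2 → write 2
  0×2 = 0 → write 0
  0×2 = 0 → write 0
  5×2 = 10 → write 2 carry 1
  3×2+1 = 7 → write 7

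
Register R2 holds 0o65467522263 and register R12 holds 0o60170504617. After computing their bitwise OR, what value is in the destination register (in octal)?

OR each oct digit independently (no carries):
  6|6=6, 5|0=5, 4|1=5, 6|7=7, 7|0=7, 5|5=5, 2|0=2, 2|4=6, 2|6=6, 6|1=7, 3|7=7

0o65577526677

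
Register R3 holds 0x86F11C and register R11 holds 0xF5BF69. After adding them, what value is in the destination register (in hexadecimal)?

0x17CB085

Add column by column in base 16, right to left:
  C+9 = 5 carry 1
  1+6+1 = 8
  1+F = 0 carry 1
  F+B+1 = B carry 1
  6+5+1 = C
  8+F = 7 carry 1
  final carry 1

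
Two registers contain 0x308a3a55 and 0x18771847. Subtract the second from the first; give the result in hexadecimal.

Subtract column by column in base 16:
  5-7 → e (borrow)
  5-4-1 → 0
  a-8 → 2
  3-1 → 2
  a-7 → 3
  8-7 → 1
  0-8 → 8 (borrow)
  3-1-1 → 1

0x1813220e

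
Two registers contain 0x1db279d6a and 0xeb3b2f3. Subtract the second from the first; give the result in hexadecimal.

Subtract column by column in base 16:
  a-3 → 7
  6-f → 7 (borrow)
  d-2-1 → a
  9-b → e (borrow)
  7-3-1 → 3
  2-b → 7 (borrow)
  b-e-1 → c (borrow)
  d-0-1 → c
  1-0 → 1

0x1cc73ea77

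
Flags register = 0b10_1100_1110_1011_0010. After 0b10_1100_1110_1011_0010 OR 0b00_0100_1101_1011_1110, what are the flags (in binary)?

OR bit by bit (1 where either bit is 1):
  101100111010110010
| 000100110110111110
= 101100111110111110

0b101100111110111110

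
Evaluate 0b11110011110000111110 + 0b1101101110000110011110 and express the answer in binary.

Add column by column in base 2, right to left:
  0+0 = 0
  1+1 = 0 carry 1
  1+1+1 = 1 carry 1
  1+1+1 = 1 carry 1
  1+1+1 = 1 carry 1
  1+0+1 = 0 carry 1
  0+0+1 = 1
  0+1 = 1
  0+1 = 1
  0+0 = 0
  1+0 = 1
  1+0 = 1
  1+0 = 1
  1+1 = 0 carry 1
  0+1+1 = 0 carry 1
  0+1+1 = 0 carry 1
  1+0+1 = 0 carry 1
  1+1+1 = 1 carry 1
  1+1+1 = 1 carry 1
  1+0+1 = 0 carry 1
  0+1+1 = 0 carry 1
  0+1+1 = 0 carry 1
  final carry 1

0b10001100001110111011100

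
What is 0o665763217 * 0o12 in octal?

0o10433600626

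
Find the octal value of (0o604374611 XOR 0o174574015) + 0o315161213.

0o1305762017

First 0o604374611 XOR 0o174574015 = 0o770600604.
Add column by column in base 8, right to left:
  4+3 = 7
  0+1 = 1
  6+2 = 0 carry 1
  0+1+1 = 2
  0+6 = 6
  6+1 = 7
  0+5 = 5
  7+1 = 0 carry 1
  7+3+1 = 3 carry 1
  final carry 1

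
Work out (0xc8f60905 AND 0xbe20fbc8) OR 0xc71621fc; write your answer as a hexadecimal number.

0xcf3629fc

0xc8f60905 AND 0xbe20fbc8 = 0x88200900.
Then OR with 0xc71621fc.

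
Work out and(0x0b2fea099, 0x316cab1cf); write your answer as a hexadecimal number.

AND each hex digit independently (no carries):
  0&3=0, b&1=1, 2&6=2, f&c=c, e&a=a, a&b=a, 0&1=0, 9&c=8, 9&f=9

0x012caa089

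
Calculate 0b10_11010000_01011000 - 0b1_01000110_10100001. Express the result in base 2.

0b11000100110110111

Subtract column by column in base 2:
  0-1 → 1 (borrow)
  0-0-1 → 1 (borrow)
  0-0-1 → 1 (borrow)
  1-0-1 → 0
  1-0 → 1
  0-1 → 1 (borrow)
  1-0-1 → 0
  0-1 → 1 (borrow)
  0-0-1 → 1 (borrow)
  0-1-1 → 0 (borrow)
  0-1-1 → 0 (borrow)
  0-0-1 → 1 (borrow)
  1-0-1 → 0
  0-0 → 0
  1-1 → 0
  1-0 → 1
  0-1 → 1 (borrow)
  1-0-1 → 0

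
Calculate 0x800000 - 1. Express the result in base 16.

The trailing 5 digits are 0, so subtracting 1 borrows through: they become F and the next digit up decrements.

0x7FFFFF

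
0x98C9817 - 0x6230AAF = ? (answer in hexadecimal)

Subtract column by column in base 16:
  7-F → 8 (borrow)
  1-A-1 → 6 (borrow)
  8-A-1 → D (borrow)
  9-0-1 → 8
  C-3 → 9
  8-2 → 6
  9-6 → 3

0x3698D68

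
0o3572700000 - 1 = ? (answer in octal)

0o3572677777

The trailing 5 digits are 0, so subtracting 1 borrows through: they become 7 and the next digit up decrements.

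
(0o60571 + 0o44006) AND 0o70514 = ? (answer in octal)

0o20514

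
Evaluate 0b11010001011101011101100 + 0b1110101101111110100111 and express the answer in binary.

0b101000111001101010010011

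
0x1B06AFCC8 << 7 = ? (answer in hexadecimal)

7 bits is not a whole number of base-16 digits; in binary: 110110000011010101111110011001000 << 7 = 1101100000110101011111100110010000000000.

0xD8357E6400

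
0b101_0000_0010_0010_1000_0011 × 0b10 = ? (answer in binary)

0b101000000100010100000110

Multiply each base-2 digit by 2, carrying:
  1×2 = 2 → write 0 carry 1
  1×2+1 = 3 → write 1 carry 1
  0×2+1 = 1 → write 1
  0×2 = 0 → write 0
  0×2 = 0 → write 0
  0×2 = 0 → write 0
  0×2 = 0 → write 0
  1×2 = 2 → write 0 carry 1
  0×2+1 = 1 → write 1
  1×2 = 2 → write 0 carry 1
  0×2+1 = 1 → write 1
  0×2 = 0 → write 0
  0×2 = 0 → write 0
  1×2 = 2 → write 0 carry 1
  0×2+1 = 1 → write 1
  0×2 = 0 → write 0
  0×2 = 0 → write 0
  0×2 = 0 → write 0
  0×2 = 0 → write 0
  0×2 = 0 → write 0
  1×2 = 2 → write 0 carry 1
  0×2+1 = 1 → write 1
  1×2 = 2 → write 0 carry 1
  remaining carry: 1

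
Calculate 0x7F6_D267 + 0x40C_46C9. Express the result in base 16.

0xC031930

Add column by column in base 16, right to left:
  7+9 = 0 carry 1
  6+C+1 = 3 carry 1
  2+6+1 = 9
  D+4 = 1 carry 1
  6+C+1 = 3 carry 1
  F+0+1 = 0 carry 1
  7+4+1 = C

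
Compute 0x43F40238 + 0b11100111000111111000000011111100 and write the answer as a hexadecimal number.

0b11100111000111111000000011111100 = 0xE71F80FC in hexadecimal.
Add column by column in base 16, right to left:
  8+C = 4 carry 1
  3+F+1 = 3 carry 1
  2+0+1 = 3
  0+8 = 8
  4+F = 3 carry 1
  F+1+1 = 1 carry 1
  3+7+1 = B
  4+E = 2 carry 1
  final carry 1

0x12B138334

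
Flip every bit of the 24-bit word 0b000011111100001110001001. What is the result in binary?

Invert each bit: 000011111100001110001001 → 111100000011110001110110.

0b111100000011110001110110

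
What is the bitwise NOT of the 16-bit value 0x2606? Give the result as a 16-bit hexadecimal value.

0xD9F9

Each hex digit d becomes F−d:
  2→D, 6→9, 0→F, 6→9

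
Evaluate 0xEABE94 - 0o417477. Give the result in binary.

0b111010001001111101010101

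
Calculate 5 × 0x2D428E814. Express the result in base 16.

0xE24CC8864

Multiply each base-16 digit by 5, carrying:
  4×5 = 20 → write 4 carry 1
  1×5+1 = 6 → write 6
  8×5 = 40 → write 8 carry 2
  E×5+2 = 72 → write 8 carry 4
  8×5+4 = 44 → write C carry 2
  2×5+2 = 12 → write C
  4×5 = 20 → write 4 carry 1
  D×5+1 = 66 → write 2 carry 4
  2×5+4 = 14 → write E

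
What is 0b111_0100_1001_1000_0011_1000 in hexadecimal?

0x749838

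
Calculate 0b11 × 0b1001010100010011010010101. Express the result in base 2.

0b11011111100111001110111111

Multiply each base-2 digit by 3, carrying:
  1×3 = 3 → write 1 carry 1
  0×3+1 = 1 → write 1
  1×3 = 3 → write 1 carry 1
  0×3+1 = 1 → write 1
  1×3 = 3 → write 1 carry 1
  0×3+1 = 1 → write 1
  0×3 = 0 → write 0
  1×3 = 3 → write 1 carry 1
  0×3+1 = 1 → write 1
  1×3 = 3 → write 1 carry 1
  1×3+1 = 4 → write 0 carry 2
  0×3+2 = 2 → write 0 carry 1
  0×3+1 = 1 → write 1
  1×3 = 3 → write 1 carry 1
  0×3+1 = 1 → write 1
  0×3 = 0 → write 0
  0×3 = 0 → write 0
  1×3 = 3 → write 1 carry 1
  0×3+1 = 1 → write 1
  1×3 = 3 → write 1 carry 1
  0×3+1 = 1 → write 1
  1×3 = 3 → write 1 carry 1
  0×3+1 = 1 → write 1
  0×3 = 0 → write 0
  1×3 = 3 → write 1 carry 1
  remaining carry: 1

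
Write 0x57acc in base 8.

0o1275314

Expand each hex digit to 4 bits: 5=0101 7=0111 a=1010 c=1100 c=1100.
Group the bits in threes: 001 010 111 101 011 001 100 → 1275314.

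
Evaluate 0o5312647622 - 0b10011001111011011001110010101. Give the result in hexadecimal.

0o5312647622 = 0x2b2b4f92 in hexadecimal.
0b10011001111011011001110010101 = 0x133db395 in hexadecimal.
Subtract column by column in base 16:
  2-5 → d (borrow)
  9-9-1 → f (borrow)
  f-3-1 → b
  4-b → 9 (borrow)
  b-d-1 → d (borrow)
  2-3-1 → e (borrow)
  b-3-1 → 7
  2-1 → 1

0x17ed9bfd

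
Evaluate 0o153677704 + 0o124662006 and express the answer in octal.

0o300561712

Add column by column in base 8, right to left:
  4+6 = 2 carry 1
  0+0+1 = 1
  7+0 = 7
  7+2 = 1 carry 1
  7+6+1 = 6 carry 1
  6+6+1 = 5 carry 1
  3+4+1 = 0 carry 1
  5+2+1 = 0 carry 1
  1+1+1 = 3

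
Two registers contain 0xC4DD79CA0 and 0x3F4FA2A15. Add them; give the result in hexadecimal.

Add column by column in base 16, right to left:
  0+5 = 5
  A+1 = B
  C+A = 6 carry 1
  9+2+1 = C
  7+A = 1 carry 1
  D+F+1 = D carry 1
  D+4+1 = 2 carry 1
  4+F+1 = 4 carry 1
  C+3+1 = 0 carry 1
  final carry 1

0x1042D1C6B5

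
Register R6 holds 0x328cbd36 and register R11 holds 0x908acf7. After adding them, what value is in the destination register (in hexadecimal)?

Add column by column in base 16, right to left:
  6+7 = d
  3+f = 2 carry 1
  d+c+1 = a carry 1
  b+a+1 = 6 carry 1
  c+8+1 = 5 carry 1
  8+0+1 = 9
  2+9 = b
  3+0 = 3

0x3b956a2d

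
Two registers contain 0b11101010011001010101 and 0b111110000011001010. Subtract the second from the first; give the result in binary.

Subtract column by column in base 2:
  1-0 → 1
  0-1 → 1 (borrow)
  1-0-1 → 0
  0-1 → 1 (borrow)
  1-0-1 → 0
  0-0 → 0
  1-1 → 0
  0-1 → 1 (borrow)
  0-0-1 → 1 (borrow)
  1-0-1 → 0
  1-0 → 1
  0-0 → 0
  0-0 → 0
  1-1 → 0
  0-1 → 1 (borrow)
  1-1-1 → 1 (borrow)
  0-1-1 → 0 (borrow)
  1-1-1 → 1 (borrow)
  1-0-1 → 0
  1-0 → 1

0b10101100010110001011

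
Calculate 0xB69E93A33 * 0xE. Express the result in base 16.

Multiply each base-16 digit by 14, carrying:
  3×14 = 42 → write A carry 2
  3×14+2 = 44 → write C carry 2
  A×14+2 = 142 → write E carry 8
  3×14+8 = 50 → write 2 carry 3
  9×14+3 = 129 → write 1 carry 8
  E×14+8 = 204 → write C carry 12
  9×14+12 = 138 → write A carry 8
  6×14+8 = 92 → write C carry 5
  B×14+5 = 159 → write F carry 9
  remaining carry: 9

0x9FCAC12ECA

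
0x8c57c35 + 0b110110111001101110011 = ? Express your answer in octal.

0o1070167650

0x8c57c35 = 0o1061276065 in octal.
0b110110111001101110011 = 0o6671563 in octal.
Add column by column in base 8, right to left:
  5+3 = 0 carry 1
  6+6+1 = 5 carry 1
  0+5+1 = 6
  6+1 = 7
  7+7 = 6 carry 1
  2+6+1 = 1 carry 1
  1+6+1 = 0 carry 1
  6+0+1 = 7
  0+0 = 0
  1+0 = 1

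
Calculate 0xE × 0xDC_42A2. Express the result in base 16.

0xC0BA4DC

Multiply each base-16 digit by 14, carrying:
  2×14 = 28 → write C carry 1
  A×14+1 = 141 → write D carry 8
  2×14+8 = 36 → write 4 carry 2
  4×14+2 = 58 → write A carry 3
  C×14+3 = 171 → write B carry 10
  D×14+10 = 192 → write 0 carry 12
  remaining carry: C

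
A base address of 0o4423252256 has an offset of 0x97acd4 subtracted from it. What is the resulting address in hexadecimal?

0o4423252256 = 0x244d54ae in hexadecimal.
Subtract column by column in base 16:
  e-4 → a
  a-d → d (borrow)
  4-c-1 → 7 (borrow)
  5-a-1 → a (borrow)
  d-7-1 → 5
  4-9 → b (borrow)
  4-0-1 → 3
  2-0 → 2

0x23b5a7da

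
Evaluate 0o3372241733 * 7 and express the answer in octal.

0o30330155375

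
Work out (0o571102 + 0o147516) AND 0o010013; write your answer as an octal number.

Add column by column in base 8, right to left:
  2+6 = 0 carry 1
  0+1+1 = 2
  1+5 = 6
  1+7 = 0 carry 1
  7+4+1 = 4 carry 1
  5+1+1 = 7
Sum = 0o740620; now AND with 0o010013:
  7&0=0, 4&1=0, 0&0=0, 6&0=0, 2&1=0, 0&3=0

0o0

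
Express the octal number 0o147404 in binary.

0b1100111100000100

Each octal digit is 3 bits: 1=001 4=100 7=111 4=100 0=000 4=100.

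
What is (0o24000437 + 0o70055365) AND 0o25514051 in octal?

0o4014000

Add column by column in base 8, right to left:
  7+5 = 4 carry 1
  3+6+1 = 2 carry 1
  4+3+1 = 0 carry 1
  0+5+1 = 6
  0+5 = 5
  0+0 = 0
  4+0 = 4
  2+7 = 1 carry 1
  final carry 1
Sum = 0o114056024; now AND with 0o25514051:
  1&0=0, 1&2=0, 4&5=4, 0&5=0, 5&1=1, 6&4=4, 0&0=0, 2&5=0, 4&1=0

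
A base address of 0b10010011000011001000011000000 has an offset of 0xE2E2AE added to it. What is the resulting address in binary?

0b10011010001000111001101101110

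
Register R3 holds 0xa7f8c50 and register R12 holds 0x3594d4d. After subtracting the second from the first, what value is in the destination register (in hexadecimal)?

Subtract column by column in base 16:
  0-d → 3 (borrow)
  5-4-1 → 0
  c-d → f (borrow)
  8-4-1 → 3
  f-9 → 6
  7-5 → 2
  a-3 → 7

0x7263f03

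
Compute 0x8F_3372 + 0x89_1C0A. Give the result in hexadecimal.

Add column by column in base 16, right to left:
  2+A = C
  7+0 = 7
  3+C = F
  3+1 = 4
  F+9 = 8 carry 1
  8+8+1 = 1 carry 1
  final carry 1

0x1184F7C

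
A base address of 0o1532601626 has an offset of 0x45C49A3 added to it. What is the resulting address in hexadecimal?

0x11C74D39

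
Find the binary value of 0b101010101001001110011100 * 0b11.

Multiply each base-2 digit by 3, carrying:
  0×3 = 0 → write 0
  0×3 = 0 → write 0
  1×3 = 3 → write 1 carry 1
  1×3+1 = 4 → write 0 carry 2
  1×3+2 = 5 → write 1 carry 2
  0×3+2 = 2 → write 0 carry 1
  0×3+1 = 1 → write 1
  1×3 = 3 → write 1 carry 1
  1×3+1 = 4 → write 0 carry 2
  1×3+2 = 5 → write 1 carry 2
  0×3+2 = 2 → write 0 carry 1
  0×3+1 = 1 → write 1
  1×3 = 3 → write 1 carry 1
  0×3+1 = 1 → write 1
  0×3 = 0 → write 0
  1×3 = 3 → write 1 carry 1
  0×3+1 = 1 → write 1
  1×3 = 3 → write 1 carry 1
  0×3+1 = 1 → write 1
  1×3 = 3 → write 1 carry 1
  0×3+1 = 1 → write 1
  1×3 = 3 → write 1 carry 1
  0×3+1 = 1 → write 1
  1×3 = 3 → write 1 carry 1
  remaining carry: 1

0b1111111111011101011010100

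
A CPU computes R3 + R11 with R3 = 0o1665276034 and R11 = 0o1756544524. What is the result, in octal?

Add column by column in base 8, right to left:
  4+4 = 0 carry 1
  3+2+1 = 6
  0+5 = 5
  6+4 = 2 carry 1
  7+4+1 = 4 carry 1
  2+5+1 = 0 carry 1
  5+6+1 = 4 carry 1
  6+5+1 = 4 carry 1
  6+7+1 = 6 carry 1
  1+1+1 = 3

0o3644042560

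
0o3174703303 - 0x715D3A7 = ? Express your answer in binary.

0b10010110111011011001100011100

0o3174703303 = 0b11001111100111000011011000011 in binary.
0x715D3A7 = 0b111000101011101001110100111 in binary.
Subtract column by column in base 2:
  1-1 → 0
  1-1 → 0
  0-1 → 1 (borrow)
  0-0-1 → 1 (borrow)
  0-0-1 → 1 (borrow)
  0-1-1 → 0 (borrow)
  1-0-1 → 0
  1-1 → 0
  0-1 → 1 (borrow)
  1-1-1 → 1 (borrow)
  1-0-1 → 0
  0-0 → 0
  0-1 → 1 (borrow)
  0-0-1 → 1 (borrow)
  0-1-1 → 0 (borrow)
  1-1-1 → 1 (borrow)
  1-1-1 → 1 (borrow)
  1-0-1 → 0
  0-1 → 1 (borrow)
  0-0-1 → 1 (borrow)
  1-1-1 → 1 (borrow)
  1-0-1 → 0
  1-0 → 1
  1-0 → 1
  1-1 → 0
  0-1 → 1 (borrow)
  0-1-1 → 0 (borrow)
  1-0-1 → 0
  1-0 → 1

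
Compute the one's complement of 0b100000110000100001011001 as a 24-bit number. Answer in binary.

Invert each bit: 100000110000100001011001 → 011111001111011110100110.

0b011111001111011110100110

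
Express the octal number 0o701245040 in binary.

0b111000001010100101000100000

Each octal digit is 3 bits: 7=111 0=000 1=001 2=010 4=100 5=101 0=000 4=100 0=000.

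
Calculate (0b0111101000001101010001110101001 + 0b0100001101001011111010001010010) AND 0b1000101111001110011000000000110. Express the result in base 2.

Add column by column in base 2, right to left:
  1+0 = 1
  0+1 = 1
  0+0 = 0
  1+0 = 1
  0+1 = 1
  1+0 = 1
  0+1 = 1
  1+0 = 1
  1+0 = 1
  1+0 = 1
  0+1 = 1
  0+0 = 0
  0+1 = 1
  1+1 = 0 carry 1
  0+1+1 = 0 carry 1
  1+1+1 = 1 carry 1
  0+1+1 = 0 carry 1
  1+0+1 = 0 carry 1
  1+1+1 = 1 carry 1
  0+0+1 = 1
  0+0 = 0
  0+1 = 1
  0+0 = 0
  0+1 = 1
  1+1 = 0 carry 1
  0+0+1 = 1
  1+0 = 1
  1+0 = 1
  1+0 = 1
  1+1 = 0 carry 1
  final carry 1
Sum = 0b1011110101011001001011111111011; now AND with 0b1000101111001110011000000000110:
  1011110101011001001011111111011
& 1000101111001110011000000000110
= 1000100101001000001000000000010

0b1000100101001000001000000000010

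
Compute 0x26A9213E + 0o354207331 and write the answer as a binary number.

0b101010010110100011000000010111

0x26A9213E = 0b100110101010010010000100111110 in binary.
0o354207331 = 0b11101100010000111011011001 in binary.
Add column by column in base 2, right to left:
  0+1 = 1
  1+0 = 1
  1+0 = 1
  1+1 = 0 carry 1
  1+1+1 = 1 carry 1
  1+0+1 = 0 carry 1
  0+1+1 = 0 carry 1
  0+1+1 = 0 carry 1
  1+0+1 = 0 carry 1
  0+1+1 = 0 carry 1
  0+1+1 = 0 carry 1
  0+1+1 = 0 carry 1
  0+0+1 = 1
  1+0 = 1
  0+0 = 0
  0+0 = 0
  1+1 = 0 carry 1
  0+0+1 = 1
  0+0 = 0
  1+0 = 1
  0+1 = 1
  1+1 = 0 carry 1
  0+0+1 = 1
  1+1 = 0 carry 1
  0+1+1 = 0 carry 1
  1+1+1 = 1 carry 1
  1+0+1 = 0 carry 1
  0+0+1 = 1
  0+0 = 0
  1+0 = 1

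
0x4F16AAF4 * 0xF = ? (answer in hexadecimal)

0x4A254044C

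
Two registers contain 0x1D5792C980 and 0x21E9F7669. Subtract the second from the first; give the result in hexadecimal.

0x1B38F35317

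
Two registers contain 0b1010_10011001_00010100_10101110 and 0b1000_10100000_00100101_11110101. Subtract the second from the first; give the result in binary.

Subtract column by column in base 2:
  0-1 → 1 (borrow)
  1-0-1 → 0
  1-1 → 0
  1-0 → 1
  0-1 → 1 (borrow)
  1-1-1 → 1 (borrow)
  0-1-1 → 0 (borrow)
  1-1-1 → 1 (borrow)
  0-1-1 → 0 (borrow)
  0-0-1 → 1 (borrow)
  1-1-1 → 1 (borrow)
  0-0-1 → 1 (borrow)
  1-0-1 → 0
  0-1 → 1 (borrow)
  0-0-1 → 1 (borrow)
  0-0-1 → 1 (borrow)
  1-0-1 → 0
  0-0 → 0
  0-0 → 0
  1-0 → 1
  1-0 → 1
  0-1 → 1 (borrow)
  0-0-1 → 1 (borrow)
  1-1-1 → 1 (borrow)
  0-0-1 → 1 (borrow)
  1-0-1 → 0
  0-0 → 0
  1-1 → 0

0b1111110001110111010111001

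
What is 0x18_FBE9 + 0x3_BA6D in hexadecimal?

0x1CB656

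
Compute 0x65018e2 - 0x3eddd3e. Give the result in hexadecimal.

0x2623ba4

Subtract column by column in base 16:
  2-e → 4 (borrow)
  e-3-1 → a
  8-d → b (borrow)
  1-d-1 → 3 (borrow)
  0-d-1 → 2 (borrow)
  5-e-1 → 6 (borrow)
  6-3-1 → 2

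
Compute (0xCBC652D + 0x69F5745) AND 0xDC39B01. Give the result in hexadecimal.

Add column by column in base 16, right to left:
  D+5 = 2 carry 1
  2+4+1 = 7
  5+7 = C
  6+5 = B
  C+F = B carry 1
  B+9+1 = 5 carry 1
  C+6+1 = 3 carry 1
  final carry 1
Sum = 0x135BBC72; now AND with 0xDC39B01:
  1&0=0, 3&D=1, 5&C=4, B&3=3, B&9=9, C&B=8, 7&0=0, 2&1=0

0x1439800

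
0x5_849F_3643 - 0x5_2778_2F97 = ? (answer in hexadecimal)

0x5D2706AC

Subtract column by column in base 16:
  3-7 → C (borrow)
  4-9-1 → A (borrow)
  6-F-1 → 6 (borrow)
  3-2-1 → 0
  F-8 → 7
  9-7 → 2
  4-7 → D (borrow)
  8-2-1 → 5
  5-5 → 0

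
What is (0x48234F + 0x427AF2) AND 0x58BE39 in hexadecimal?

Add column by column in base 16, right to left:
  F+2 = 1 carry 1
  4+F+1 = 4 carry 1
  3+A+1 = E
  2+7 = 9
  8+2 = A
  4+4 = 8
Sum = 0x8A9E41; now AND with 0x58BE39:
  8&5=0, A&8=8, 9&B=9, E&E=E, 4&3=0, 1&9=1

0x89E01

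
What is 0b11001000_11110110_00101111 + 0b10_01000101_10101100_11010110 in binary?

0b11000011101010001100000101

Add column by column in base 2, right to left:
  1+0 = 1
  1+1 = 0 carry 1
  1+1+1 = 1 carry 1
  1+0+1 = 0 carry 1
  0+1+1 = 0 carry 1
  1+0+1 = 0 carry 1
  0+1+1 = 0 carry 1
  0+1+1 = 0 carry 1
  0+0+1 = 1
  1+0 = 1
  1+1 = 0 carry 1
  0+1+1 = 0 carry 1
  1+0+1 = 0 carry 1
  1+1+1 = 1 carry 1
  1+0+1 = 0 carry 1
  1+1+1 = 1 carry 1
  0+1+1 = 0 carry 1
  0+0+1 = 1
  0+1 = 1
  1+0 = 1
  0+0 = 0
  0+0 = 0
  1+1 = 0 carry 1
  1+0+1 = 0 carry 1
  0+0+1 = 1
  0+1 = 1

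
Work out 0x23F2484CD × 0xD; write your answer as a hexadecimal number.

0x1D34DABE69

Multiply each base-16 digit by 13, carrying:
  D×13 = 169 → write 9 carry 10
  C×13+10 = 166 → write 6 carry 10
  4×13+10 = 62 → write E carry 3
  8×13+3 = 107 → write B carry 6
  4×13+6 = 58 → write A carry 3
  2×13+3 = 29 → write D carry 1
  F×13+1 = 196 → write 4 carry 12
  3×13+12 = 51 → write 3 carry 3
  2×13+3 = 29 → write D carry 1
  remaining carry: 1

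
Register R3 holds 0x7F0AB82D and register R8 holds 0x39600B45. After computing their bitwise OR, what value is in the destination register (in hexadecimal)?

OR each hex digit independently (no carries):
  7|3=7, F|9=F, 0|6=6, A|0=A, B|0=B, 8|B=B, 2|4=6, D|5=D

0x7F6ABB6D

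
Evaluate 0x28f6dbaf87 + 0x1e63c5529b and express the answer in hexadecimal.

Add column by column in base 16, right to left:
  7+b = 2 carry 1
  8+9+1 = 2 carry 1
  f+2+1 = 2 carry 1
  a+5+1 = 0 carry 1
  b+5+1 = 1 carry 1
  d+c+1 = a carry 1
  6+3+1 = a
  f+6 = 5 carry 1
  8+e+1 = 7 carry 1
  2+1+1 = 4

0x475aa10222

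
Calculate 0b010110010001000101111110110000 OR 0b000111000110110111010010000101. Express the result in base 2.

0b010111010111110111111110110101

OR bit by bit (1 where either bit is 1):
  010110010001000101111110110000
| 000111000110110111010010000101
= 010111010111110111111110110101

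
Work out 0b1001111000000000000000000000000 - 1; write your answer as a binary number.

0b1001110111111111111111111111111

The trailing 24 digits are 0, so subtracting 1 borrows through: they become 1 and the next digit up decrements.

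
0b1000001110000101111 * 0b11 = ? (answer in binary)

0b11000101010010001101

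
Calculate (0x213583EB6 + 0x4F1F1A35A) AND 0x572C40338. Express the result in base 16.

0x500400210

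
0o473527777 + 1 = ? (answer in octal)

0o473530000

The trailing 4 digits are 7 (max in base 8), so adding 1 cascades: they roll to 0 and the next digit up increments.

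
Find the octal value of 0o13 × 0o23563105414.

Multiply each base-8 digit by 11, carrying:
  4×11 = 44 → write 4 carry 5
  1×11+5 = 16 → write 0 carry 2
  4×11+2 = 46 → write 6 carry 5
  5×11+5 = 60 → write 4 carry 7
  0×11+7 = 7 → write 7
  1×11 = 11 → write 3 carry 1
  3×11+1 = 34 → write 2 carry 4
  6×11+4 = 70 → write 6 carry 8
  5×11+8 = 63 → write 7 carry 7
  3×11+7 = 40 → write 0 carry 5
  2×11+5 = 27 → write 3 carry 3
  remaining carry: 3

0o330762374604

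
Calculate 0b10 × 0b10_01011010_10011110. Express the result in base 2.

Multiply each base-2 digit by 2, carrying:
  0×2 = 0 → write 0
  1×2 = 2 → write 0 carry 1
  1×2+1 = 3 → write 1 carry 1
  1×2+1 = 3 → write 1 carry 1
  1×2+1 = 3 → write 1 carry 1
  0×2+1 = 1 → write 1
  0×2 = 0 → write 0
  1×2 = 2 → write 0 carry 1
  0×2+1 = 1 → write 1
  1×2 = 2 → write 0 carry 1
  0×2+1 = 1 → write 1
  1×2 = 2 → write 0 carry 1
  1×2+1 = 3 → write 1 carry 1
  0×2+1 = 1 → write 1
  1×2 = 2 → write 0 carry 1
  0×2+1 = 1 → write 1
  0×2 = 0 → write 0
  1×2 = 2 → write 0 carry 1
  remaining carry: 1

0b1001011010100111100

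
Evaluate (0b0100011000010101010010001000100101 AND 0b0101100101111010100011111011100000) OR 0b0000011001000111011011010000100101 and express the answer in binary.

0b100011001010111011011011000100101

0b0100011000010101010010001000100101 AND 0b0101100101111010100011111011100000 = 0b0100000000010000000010001000100000.
Then OR with 0b0000011001000111011011010000100101.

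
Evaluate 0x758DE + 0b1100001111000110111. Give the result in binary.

0b11010111011100010101

0x758DE = 0b1110101100011011110 in binary.
Add column by column in base 2, right to left:
  0+1 = 1
  1+1 = 0 carry 1
  1+1+1 = 1 carry 1
  1+0+1 = 0 carry 1
  1+1+1 = 1 carry 1
  0+1+1 = 0 carry 1
  1+0+1 = 0 carry 1
  1+0+1 = 0 carry 1
  0+0+1 = 1
  0+1 = 1
  0+1 = 1
  1+1 = 0 carry 1
  1+1+1 = 1 carry 1
  0+0+1 = 1
  1+0 = 1
  0+0 = 0
  1+0 = 1
  1+1 = 0 carry 1
  1+1+1 = 1 carry 1
  final carry 1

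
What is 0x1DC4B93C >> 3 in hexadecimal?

0x3B89727

3 bits is not a whole number of base-16 digits; in binary: 11101110001001011100100111100 >> 3 = 11101110001001011100100111.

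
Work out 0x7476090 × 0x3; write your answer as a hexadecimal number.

Multiply each base-16 digit by 3, carrying:
  0×3 = 0 → write 0
  9×3 = 27 → write B carry 1
  0×3+1 = 1 → write 1
  6×3 = 18 → write 2 carry 1
  7×3+1 = 22 → write 6 carry 1
  4×3+1 = 13 → write D
  7×3 = 21 → write 5 carry 1
  remaining carry: 1

0x15D621B0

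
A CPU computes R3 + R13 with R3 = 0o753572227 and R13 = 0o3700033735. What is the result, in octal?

0o4653626164

Add column by column in base 8, right to left:
  7+5 = 4 carry 1
  2+3+1 = 6
  2+7 = 1 carry 1
  2+3+1 = 6
  7+3 = 2 carry 1
  5+0+1 = 6
  3+0 = 3
  5+0 = 5
  7+7 = 6 carry 1
  0+3+1 = 4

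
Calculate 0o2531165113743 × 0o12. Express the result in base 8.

Multiply each base-8 digit by 10, carrying:
  3×10 = 30 → write 6 carry 3
  4×10+3 = 43 → write 3 carry 5
  7×10+5 = 75 → write 3 carry 9
  3×10+9 = 39 → write 7 carry 4
  1×10+4 = 14 → write 6 carry 1
  1×10+1 = 11 → write 3 carry 1
  5×10+1 = 51 → write 3 carry 6
  6×10+6 = 66 → write 2 carry 8
  1×10+8 = 18 → write 2 carry 2
  1×10+2 = 12 → write 4 carry 1
  3×10+1 = 31 → write 7 carry 3
  5×10+3 = 53 → write 5 carry 6
  2×10+6 = 26 → write 2 carry 3
  remaining carry: 3

0o32574223367336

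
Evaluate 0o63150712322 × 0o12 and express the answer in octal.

Multiply each base-8 digit by 10, carrying:
  2×10 = 20 → write 4 carry 2
  2×10+2 = 22 → write 6 carry 2
  3×10+2 = 32 → write 0 carry 4
  2×10+4 = 24 → write 0 carry 3
  1×10+3 = 13 → write 5 carry 1
  7×10+1 = 71 → write 7 carry 8
  0×10+8 = 8 → write 0 carry 1
  5×10+1 = 51 → write 3 carry 6
  1×10+6 = 16 → write 0 carry 2
  3×10+2 = 32 → write 0 carry 4
  6×10+4 = 64 → write 0 carry 8
  remaining carry: 10

0o1000030750064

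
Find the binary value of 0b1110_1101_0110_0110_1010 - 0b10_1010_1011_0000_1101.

0b11000010101101011101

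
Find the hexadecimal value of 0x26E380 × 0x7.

Multiply each base-16 digit by 7, carrying:
  0×7 = 0 → write 0
  8×7 = 56 → write 8 carry 3
  3×7+3 = 24 → write 8 carry 1
  E×7+1 = 99 → write 3 carry 6
  6×7+6 = 48 → write 0 carry 3
  2×7+3 = 17 → write 1 carry 1
  remaining carry: 1

0x1103880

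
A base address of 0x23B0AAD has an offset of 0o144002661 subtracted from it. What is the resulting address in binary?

0x23B0AAD = 0b10001110110000101010101101 in binary.
0o144002661 = 0b1100100000000010110110001 in binary.
Subtract column by column in base 2:
  1-1 → 0
  0-0 → 0
  1-0 → 1
  1-0 → 1
  0-1 → 1 (borrow)
  1-1-1 → 1 (borrow)
  0-0-1 → 1 (borrow)
  1-1-1 → 1 (borrow)
  0-1-1 → 0 (borrow)
  1-0-1 → 0
  0-1 → 1 (borrow)
  1-0-1 → 0
  0-0 → 0
  0-0 → 0
  0-0 → 0
  0-0 → 0
  1-0 → 1
  1-0 → 1
  0-0 → 0
  1-0 → 1
  1-1 → 0
  1-0 → 1
  0-0 → 0
  0-1 → 1 (borrow)
  0-1-1 → 0 (borrow)
  1-0-1 → 0

0b101010110000010011111100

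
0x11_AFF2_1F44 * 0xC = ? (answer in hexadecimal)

Multiply each base-16 digit by 12, carrying:
  4×12 = 48 → write 0 carry 3
  4×12+3 = 51 → write 3 carry 3
  F×12+3 = 183 → write 7 carry 11
  1×12+11 = 23 → write 7 carry 1
  2×12+1 = 25 → write 9 carry 1
  F×12+1 = 181 → write 5 carry 11
  F×12+11 = 191 → write F carry 11
  A×12+11 = 131 → write 3 carry 8
  1×12+8 = 20 → write 4 carry 1
  1×12+1 = 13 → write D

0xD43F597730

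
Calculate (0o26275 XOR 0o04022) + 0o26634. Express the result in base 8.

0o51113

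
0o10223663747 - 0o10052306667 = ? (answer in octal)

0o151355060

Subtract column by column in base 8:
  7-7 → 0
  4-6 → 6 (borrow)
  7-6-1 → 0
  3-6 → 5 (borrow)
  6-0-1 → 5
  6-3 → 3
  3-2 → 1
  2-5 → 5 (borrow)
  2-0-1 → 1
  0-0 → 0
  1-1 → 0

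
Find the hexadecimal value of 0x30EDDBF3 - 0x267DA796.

Subtract column by column in base 16:
  3-6 → D (borrow)
  F-9-1 → 5
  B-7 → 4
  D-A → 3
  D-D → 0
  E-7 → 7
  0-6 → A (borrow)
  3-2-1 → 0

0xA70345D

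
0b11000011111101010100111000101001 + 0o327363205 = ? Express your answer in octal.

0o30724632256

0b11000011111101010100111000101001 = 0o30375247051 in octal.
Add column by column in base 8, right to left:
  1+5 = 6
  5+0 = 5
  0+2 = 2
  7+3 = 2 carry 1
  4+6+1 = 3 carry 1
  2+3+1 = 6
  5+7 = 4 carry 1
  7+2+1 = 2 carry 1
  3+3+1 = 7
  0+0 = 0
  3+0 = 3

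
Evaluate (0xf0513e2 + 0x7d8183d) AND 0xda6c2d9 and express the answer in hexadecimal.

0x4840019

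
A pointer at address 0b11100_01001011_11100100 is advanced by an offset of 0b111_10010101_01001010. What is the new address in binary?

0b1000111110000100101110

Add column by column in base 2, right to left:
  0+0 = 0
  0+1 = 1
  1+0 = 1
  0+1 = 1
  0+0 = 0
  1+0 = 1
  1+1 = 0 carry 1
  1+0+1 = 0 carry 1
  1+1+1 = 1 carry 1
  1+0+1 = 0 carry 1
  0+1+1 = 0 carry 1
  1+0+1 = 0 carry 1
  0+1+1 = 0 carry 1
  0+0+1 = 1
  1+0 = 1
  0+1 = 1
  0+1 = 1
  0+1 = 1
  1+1 = 0 carry 1
  1+0+1 = 0 carry 1
  1+0+1 = 0 carry 1
  final carry 1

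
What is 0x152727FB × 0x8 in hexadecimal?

Multiply each base-16 digit by 8, carrying:
  B×8 = 88 → write 8 carry 5
  F×8+5 = 125 → write D carry 7
  7×8+7 = 63 → write F carry 3
  2×8+3 = 19 → write 3 carry 1
  7×8+1 = 57 → write 9 carry 3
  2×8+3 = 19 → write 3 carry 1
  5×8+1 = 41 → write 9 carry 2
  1×8+2 = 10 → write A

0xA9393FD8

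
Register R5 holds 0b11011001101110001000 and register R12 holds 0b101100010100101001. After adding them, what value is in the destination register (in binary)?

Add column by column in base 2, right to left:
  0+1 = 1
  0+0 = 0
  0+0 = 0
  1+1 = 0 carry 1
  0+0+1 = 1
  0+1 = 1
  0+0 = 0
  1+0 = 1
  1+1 = 0 carry 1
  1+0+1 = 0 carry 1
  0+1+1 = 0 carry 1
  1+0+1 = 0 carry 1
  1+0+1 = 0 carry 1
  0+0+1 = 1
  0+1 = 1
  1+1 = 0 carry 1
  1+0+1 = 0 carry 1
  0+1+1 = 0 carry 1
  1+0+1 = 0 carry 1
  1+0+1 = 0 carry 1
  final carry 1

0b100000110000010110001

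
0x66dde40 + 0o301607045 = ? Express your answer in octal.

0x66dde40 = 0o633357100 in octal.
Add column by column in base 8, right to left:
  0+5 = 5
  0+4 = 4
  1+0 = 1
  7+7 = 6 carry 1
  5+0+1 = 6
  3+6 = 1 carry 1
  3+1+1 = 5
  3+0 = 3
  6+3 = 1 carry 1
  final carry 1

0o1135166145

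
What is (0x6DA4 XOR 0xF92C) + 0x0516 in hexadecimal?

First 0x6DA4 XOR 0xF92C = 0x9488.
Add column by column in base 16, right to left:
  8+6 = E
  8+1 = 9
  4+5 = 9
  9+0 = 9

0x999E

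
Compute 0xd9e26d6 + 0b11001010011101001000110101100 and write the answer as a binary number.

0xd9e26d6 = 0b1101100111100010011011010110 in binary.
Add column by column in base 2, right to left:
  0+0 = 0
  1+0 = 1
  1+1 = 0 carry 1
  0+1+1 = 0 carry 1
  1+0+1 = 0 carry 1
  0+1+1 = 0 carry 1
  1+0+1 = 0 carry 1
  1+1+1 = 1 carry 1
  0+1+1 = 0 carry 1
  1+0+1 = 0 carry 1
  1+0+1 = 0 carry 1
  0+0+1 = 1
  0+1 = 1
  1+0 = 1
  0+0 = 0
  0+1 = 1
  0+0 = 0
  1+1 = 0 carry 1
  1+1+1 = 1 carry 1
  1+1+1 = 1 carry 1
  1+0+1 = 0 carry 1
  0+0+1 = 1
  0+1 = 1
  1+0 = 1
  1+1 = 0 carry 1
  0+0+1 = 1
  1+0 = 1
  1+1 = 0 carry 1
  0+1+1 = 0 carry 1
  final carry 1

0b100110111011001011100010000010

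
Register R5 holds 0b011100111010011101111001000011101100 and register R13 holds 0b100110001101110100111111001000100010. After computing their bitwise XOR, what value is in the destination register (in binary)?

XOR bit by bit (1 where the bits differ):
  011100111010011101111001000011101100
^ 100110001101110100111111001000100010
= 111010110111101001000110001011001110

0b111010110111101001000110001011001110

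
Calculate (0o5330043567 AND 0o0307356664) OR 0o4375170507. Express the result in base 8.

0o4375172567

0o5330043567 AND 0o0307356664 = 0o0300042464.
Then OR with 0o4375170507.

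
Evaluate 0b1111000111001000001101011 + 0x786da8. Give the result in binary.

0b10010110111111111000010011

0x786da8 = 0b11110000110110110101000 in binary.
Add column by column in base 2, right to left:
  1+0 = 1
  1+0 = 1
  0+0 = 0
  1+1 = 0 carry 1
  0+0+1 = 1
  1+1 = 0 carry 1
  1+0+1 = 0 carry 1
  0+1+1 = 0 carry 1
  0+1+1 = 0 carry 1
  0+0+1 = 1
  0+1 = 1
  0+1 = 1
  1+0 = 1
  0+1 = 1
  0+1 = 1
  1+0 = 1
  1+0 = 1
  1+0 = 1
  0+0 = 0
  0+1 = 1
  0+1 = 1
  1+1 = 0 carry 1
  1+1+1 = 1 carry 1
  1+0+1 = 0 carry 1
  1+0+1 = 0 carry 1
  final carry 1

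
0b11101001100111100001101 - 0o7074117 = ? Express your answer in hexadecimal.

0x5856be

0b11101001100111100001101 = 0x74cf0d in hexadecimal.
0o7074117 = 0x1c784f in hexadecimal.
Subtract column by column in base 16:
  d-f → e (borrow)
  0-4-1 → b (borrow)
  f-8-1 → 6
  c-7 → 5
  4-c → 8 (borrow)
  7-1-1 → 5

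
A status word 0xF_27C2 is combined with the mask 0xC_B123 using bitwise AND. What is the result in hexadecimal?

0xC2102

AND each hex digit independently (no carries):
  F&C=C, 2&B=2, 7&1=1, C&2=0, 2&3=2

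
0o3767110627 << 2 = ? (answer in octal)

2 bits is not a whole number of base-8 digits; in binary: 11111110111001001000110010111 << 2 = 1111111011100100100011001011100.

0o17734443134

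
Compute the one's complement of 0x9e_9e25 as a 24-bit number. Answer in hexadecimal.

Each hex digit d becomes f−d:
  9→6, e→1, 9→6, e→1, 2→d, 5→a

0x6161da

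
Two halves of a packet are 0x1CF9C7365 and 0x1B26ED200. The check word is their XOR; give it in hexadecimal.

0x07DF2A165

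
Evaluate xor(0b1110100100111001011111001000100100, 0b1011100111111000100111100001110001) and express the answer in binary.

XOR bit by bit (1 where the bits differ):
  1110100100111001011111001000100100
^ 1011100111111000100111100001110001
= 0101000011000001111000101001010101

0b0101000011000001111000101001010101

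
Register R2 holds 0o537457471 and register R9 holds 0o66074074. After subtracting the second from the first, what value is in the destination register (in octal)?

Subtract column by column in base 8:
  1-4 → 5 (borrow)
  7-7-1 → 7 (borrow)
  4-0-1 → 3
  7-4 → 3
  5-7 → 6 (borrow)
  4-0-1 → 3
  7-6 → 1
  3-6 → 5 (borrow)
  5-0-1 → 4

0o451363375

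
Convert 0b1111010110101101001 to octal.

0o1726551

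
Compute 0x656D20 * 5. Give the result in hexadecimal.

0x1FB21A0

Multiply each base-16 digit by 5, carrying:
  0×5 = 0 → write 0
  2×5 = 10 → write A
  D×5 = 65 → write 1 carry 4
  6×5+4 = 34 → write 2 carry 2
  5×5+2 = 27 → write B carry 1
  6×5+1 = 31 → write F carry 1
  remaining carry: 1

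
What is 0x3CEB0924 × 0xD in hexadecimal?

0x317EF76D4

Multiply each base-16 digit by 13, carrying:
  4×13 = 52 → write 4 carry 3
  2×13+3 = 29 → write D carry 1
  9×13+1 = 118 → write 6 carry 7
  0×13+7 = 7 → write 7
  B×13 = 143 → write F carry 8
  E×13+8 = 190 → write E carry 11
  C×13+11 = 167 → write 7 carry 10
  3×13+10 = 49 → write 1 carry 3
  remaining carry: 3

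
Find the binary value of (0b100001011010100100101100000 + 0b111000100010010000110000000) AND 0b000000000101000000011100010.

Add column by column in base 2, right to left:
  0+0 = 0
  0+0 = 0
  0+0 = 0
  0+0 = 0
  0+0 = 0
  1+0 = 1
  1+0 = 1
  0+1 = 1
  1+1 = 0 carry 1
  0+0+1 = 1
  0+0 = 0
  1+0 = 1
  0+0 = 0
  0+1 = 1
  1+0 = 1
  0+0 = 0
  1+1 = 0 carry 1
  0+0+1 = 1
  1+0 = 1
  1+0 = 1
  0+1 = 1
  1+0 = 1
  0+0 = 0
  0+0 = 0
  0+1 = 1
  0+1 = 1
  1+1 = 0 carry 1
  final carry 1
Sum = 0b1011001111100110101011100000; now AND with 0b000000000101000000011100010:
  1011001111100110101011100000
& 0000000000101000000011100010
= 0000000000100000000011100000

0b100000000011100000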